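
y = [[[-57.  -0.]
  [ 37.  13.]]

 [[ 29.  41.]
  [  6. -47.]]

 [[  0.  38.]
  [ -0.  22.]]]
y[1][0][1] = 41.0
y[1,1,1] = -47.0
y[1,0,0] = 29.0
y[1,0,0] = 29.0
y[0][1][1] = 13.0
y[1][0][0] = 29.0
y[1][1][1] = -47.0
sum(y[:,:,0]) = 15.0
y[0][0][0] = -57.0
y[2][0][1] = 38.0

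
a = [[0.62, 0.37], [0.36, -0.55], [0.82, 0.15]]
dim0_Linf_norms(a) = [0.82, 0.55]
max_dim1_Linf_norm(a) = 0.82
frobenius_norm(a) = 1.28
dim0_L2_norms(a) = [1.09, 0.68]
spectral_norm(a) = 1.10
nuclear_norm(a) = 1.76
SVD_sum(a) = [[0.67, 0.14], [0.24, 0.05], [0.82, 0.17]] + [[-0.05, 0.23], [0.12, -0.60], [0.00, -0.02]]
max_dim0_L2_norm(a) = 1.09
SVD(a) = [[-0.62, 0.36], [-0.22, -0.93], [-0.76, -0.03]] @ diag([1.1035996565140045, 0.6560242359411511]) @ [[-0.98, -0.2], [-0.2, 0.98]]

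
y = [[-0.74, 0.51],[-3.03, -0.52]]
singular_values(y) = [3.14, 0.61]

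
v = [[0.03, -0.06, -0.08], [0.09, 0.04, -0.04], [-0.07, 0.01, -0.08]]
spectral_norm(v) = 0.12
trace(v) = -0.01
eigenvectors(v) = [[(-0.07-0.55j), (-0.07+0.55j), 0.46+0.00j], [(-0.79+0j), -0.79-0.00j, -0.04+0.00j], [0.11+0.23j, (0.11-0.23j), (0.88+0j)]]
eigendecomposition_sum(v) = [[(0.03+0.03j), (-0.03+0.02j), (-0.01-0.01j)],[0.04-0.03j, (0.02+0.04j), -0.02+0.02j],[(-0.01-0.01j), 0.01-0.01j, 0.01+0.00j]] + [[(0.03-0.03j), -0.03-0.02j, (-0.01+0.01j)], [0.04+0.03j, 0.02-0.04j, -0.02-0.02j], [-0.01+0.01j, (0.01+0.01j), (0.01-0j)]] + [[(-0.02-0j), -0.00-0.00j, -0.05+0.00j], [0.00+0.00j, 0j, 0.00-0.00j], [(-0.04-0j), (-0.01-0j), (-0.1+0j)]]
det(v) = -0.00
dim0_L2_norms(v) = [0.12, 0.07, 0.12]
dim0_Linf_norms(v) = [0.09, 0.06, 0.08]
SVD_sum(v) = [[0.01, -0.02, -0.09], [0.01, -0.01, -0.04], [0.01, -0.01, -0.06]] + [[0.01,0.0,0.0], [0.09,0.01,0.01], [-0.07,-0.01,-0.01]] + [[0.01, -0.04, 0.01], [-0.0, 0.04, -0.01], [-0.00, 0.04, -0.01]]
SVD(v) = [[0.77, -0.11, 0.63], [0.33, -0.77, -0.55], [0.54, 0.63, -0.55]] @ diag([0.1225147710683409, 0.11844565634026237, 0.06753337962960594]) @ [[0.13,  -0.22,  -0.97], [-0.98,  -0.15,  -0.09], [0.12,  -0.96,  0.24]]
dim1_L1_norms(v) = [0.17, 0.17, 0.16]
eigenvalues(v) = [(0.05+0.07j), (0.05-0.07j), (-0.12+0j)]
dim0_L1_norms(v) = [0.19, 0.11, 0.2]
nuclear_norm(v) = 0.31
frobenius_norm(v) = 0.18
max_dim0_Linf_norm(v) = 0.09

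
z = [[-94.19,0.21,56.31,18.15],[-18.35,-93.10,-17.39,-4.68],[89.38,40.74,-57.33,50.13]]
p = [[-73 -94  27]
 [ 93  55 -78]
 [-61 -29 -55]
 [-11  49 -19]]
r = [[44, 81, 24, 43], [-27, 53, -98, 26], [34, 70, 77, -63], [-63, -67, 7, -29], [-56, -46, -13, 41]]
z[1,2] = -17.39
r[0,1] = 81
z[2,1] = 40.74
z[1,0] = -18.35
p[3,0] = -11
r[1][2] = -98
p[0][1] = -94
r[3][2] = 7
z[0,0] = -94.19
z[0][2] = 56.31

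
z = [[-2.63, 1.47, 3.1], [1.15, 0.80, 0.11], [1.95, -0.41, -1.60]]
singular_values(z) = [5.01, 1.44, 0.0]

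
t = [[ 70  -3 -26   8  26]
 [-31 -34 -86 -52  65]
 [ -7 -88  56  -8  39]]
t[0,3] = 8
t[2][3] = -8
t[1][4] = 65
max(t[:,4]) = 65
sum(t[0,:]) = 75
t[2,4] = 39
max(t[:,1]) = -3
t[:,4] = [26, 65, 39]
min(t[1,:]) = -86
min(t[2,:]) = -88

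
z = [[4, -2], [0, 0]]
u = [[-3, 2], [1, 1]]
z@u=[[-14, 6], [0, 0]]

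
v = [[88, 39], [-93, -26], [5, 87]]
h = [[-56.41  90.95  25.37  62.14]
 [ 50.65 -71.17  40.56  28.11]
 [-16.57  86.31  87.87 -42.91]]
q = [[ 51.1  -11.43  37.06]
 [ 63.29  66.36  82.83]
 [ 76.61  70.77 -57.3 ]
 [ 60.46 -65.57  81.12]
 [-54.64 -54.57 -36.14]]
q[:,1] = [-11.43, 66.36, 70.77, -65.57, -54.57]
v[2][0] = 5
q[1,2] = 82.83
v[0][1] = 39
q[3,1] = -65.57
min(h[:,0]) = -56.41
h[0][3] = 62.14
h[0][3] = 62.14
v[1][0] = -93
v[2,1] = 87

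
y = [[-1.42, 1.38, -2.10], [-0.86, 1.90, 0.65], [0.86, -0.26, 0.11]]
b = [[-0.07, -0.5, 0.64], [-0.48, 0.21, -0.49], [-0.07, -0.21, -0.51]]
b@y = [[1.08, -1.21, -0.11], [0.08, -0.14, 1.09], [-0.16, -0.36, -0.05]]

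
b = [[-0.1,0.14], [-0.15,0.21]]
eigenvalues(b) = [0.0, 0.11]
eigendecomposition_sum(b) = [[0.00, -0.0], [0.0, -0.0]] + [[-0.10, 0.14], [-0.15, 0.21]]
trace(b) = 0.11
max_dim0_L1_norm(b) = 0.35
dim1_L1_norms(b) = [0.24, 0.36]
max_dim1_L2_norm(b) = 0.26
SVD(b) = [[-0.55, -0.83], [-0.83, 0.55]] @ diag([0.3101612483854165, 1.5778269353839284e-18]) @ [[0.58, -0.81], [0.81, 0.58]]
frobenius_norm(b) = 0.31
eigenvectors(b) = [[-0.81, -0.55],[-0.58, -0.83]]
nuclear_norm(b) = 0.31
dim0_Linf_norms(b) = [0.15, 0.21]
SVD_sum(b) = [[-0.1, 0.14],[-0.15, 0.21]] + [[-0.0, -0.00], [0.00, 0.00]]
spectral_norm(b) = 0.31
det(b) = 0.00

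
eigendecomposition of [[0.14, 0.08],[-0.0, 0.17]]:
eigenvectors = [[1.00,0.94], [0.0,0.35]]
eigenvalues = [0.14, 0.17]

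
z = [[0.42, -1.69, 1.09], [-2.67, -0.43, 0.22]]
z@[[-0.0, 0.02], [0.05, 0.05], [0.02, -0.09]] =[[-0.06,-0.17], [-0.02,-0.09]]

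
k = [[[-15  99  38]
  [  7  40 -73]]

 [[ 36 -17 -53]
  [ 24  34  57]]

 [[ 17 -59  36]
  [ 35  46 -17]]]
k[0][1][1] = 40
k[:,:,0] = [[-15, 7], [36, 24], [17, 35]]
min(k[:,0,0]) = -15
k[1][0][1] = -17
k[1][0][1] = -17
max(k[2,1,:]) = 46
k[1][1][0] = 24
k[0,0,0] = -15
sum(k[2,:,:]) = 58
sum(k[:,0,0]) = 38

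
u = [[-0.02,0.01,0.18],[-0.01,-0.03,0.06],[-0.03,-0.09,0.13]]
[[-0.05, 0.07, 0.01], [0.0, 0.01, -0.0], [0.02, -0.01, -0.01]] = u @[[-0.53, 0.79, 0.09], [-0.45, 0.43, 0.13], [-0.31, 0.44, 0.05]]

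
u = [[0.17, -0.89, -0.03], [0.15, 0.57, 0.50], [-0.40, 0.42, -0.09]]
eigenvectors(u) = [[(0.69+0j), 0.69-0.00j, -0.68+0.00j], [0.23-0.28j, 0.23+0.28j, 0.52+0.00j], [-0.32+0.54j, -0.32-0.54j, 0.51+0.00j]]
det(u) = 0.11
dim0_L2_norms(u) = [0.46, 1.14, 0.51]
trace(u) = 0.65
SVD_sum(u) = [[0.15, -0.86, -0.19],[-0.11, 0.61, 0.14],[-0.08, 0.44, 0.1]] + [[0.09, -0.01, 0.10], [0.3, -0.02, 0.32], [-0.24, 0.02, -0.26]] + [[-0.07, -0.03, 0.07], [-0.04, -0.02, 0.04], [-0.08, -0.03, 0.07]]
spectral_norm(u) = 1.18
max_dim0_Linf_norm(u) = 0.89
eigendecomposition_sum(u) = [[(0.05+0.19j),(-0.09+0.12j),0.17+0.13j], [0.10+0.04j,(0.02+0.08j),(0.11-0.03j)], [-0.18-0.05j,-0.05-0.13j,-0.18+0.07j]] + [[(0.05-0.19j), (-0.09-0.12j), (0.17-0.13j)], [(0.1-0.04j), 0.02-0.08j, 0.11+0.03j], [-0.18+0.05j, -0.05+0.13j, -0.18-0.07j]] + [[(0.06+0j), -0.70+0.00j, (-0.37+0j)],  [(-0.05-0j), (0.53-0j), 0.28-0.00j],  [-0.05-0.00j, 0.53-0.00j, 0.28-0.00j]]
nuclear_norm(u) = 1.93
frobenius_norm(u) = 1.33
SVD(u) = [[-0.75,-0.23,0.62], [0.53,-0.76,0.37], [0.38,0.61,0.69]] @ diag([1.1816468030250762, 0.5837397241960257, 0.16358107254864404]) @ [[-0.17, 0.96, 0.22],  [-0.68, 0.04, -0.73],  [-0.71, -0.27, 0.65]]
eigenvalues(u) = [(-0.11+0.34j), (-0.11-0.34j), (0.87+0j)]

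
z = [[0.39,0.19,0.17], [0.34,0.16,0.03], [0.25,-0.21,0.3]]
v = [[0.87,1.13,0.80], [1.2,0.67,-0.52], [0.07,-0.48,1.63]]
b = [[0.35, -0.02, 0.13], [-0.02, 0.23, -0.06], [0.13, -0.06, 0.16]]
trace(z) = 0.85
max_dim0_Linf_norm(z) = 0.39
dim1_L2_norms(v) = [1.64, 1.47, 1.7]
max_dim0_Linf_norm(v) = 1.63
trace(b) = 0.74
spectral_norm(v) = 1.96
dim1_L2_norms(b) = [0.37, 0.24, 0.21]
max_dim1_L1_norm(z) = 0.76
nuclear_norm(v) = 4.40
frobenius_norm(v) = 2.78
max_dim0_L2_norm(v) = 1.89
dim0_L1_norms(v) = [2.14, 2.28, 2.95]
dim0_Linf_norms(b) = [0.35, 0.23, 0.16]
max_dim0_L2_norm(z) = 0.57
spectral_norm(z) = 0.65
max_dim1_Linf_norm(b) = 0.35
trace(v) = 3.17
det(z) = -0.02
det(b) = 0.01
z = v @ b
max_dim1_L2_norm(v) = 1.7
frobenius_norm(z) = 0.75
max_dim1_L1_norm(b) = 0.5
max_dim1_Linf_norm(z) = 0.39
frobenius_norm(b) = 0.49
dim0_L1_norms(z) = [0.98, 0.56, 0.5]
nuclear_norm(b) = 0.74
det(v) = -2.02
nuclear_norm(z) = 1.08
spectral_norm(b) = 0.43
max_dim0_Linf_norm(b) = 0.35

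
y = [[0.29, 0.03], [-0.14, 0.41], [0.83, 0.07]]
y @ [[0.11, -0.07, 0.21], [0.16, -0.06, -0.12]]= [[0.04, -0.02, 0.06], [0.05, -0.01, -0.08], [0.10, -0.06, 0.17]]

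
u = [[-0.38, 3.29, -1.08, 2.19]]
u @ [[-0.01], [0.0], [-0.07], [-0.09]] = [[-0.12]]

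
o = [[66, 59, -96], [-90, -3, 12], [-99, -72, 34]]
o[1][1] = -3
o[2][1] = -72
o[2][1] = -72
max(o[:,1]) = 59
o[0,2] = -96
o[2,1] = -72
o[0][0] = 66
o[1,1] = -3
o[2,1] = -72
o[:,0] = [66, -90, -99]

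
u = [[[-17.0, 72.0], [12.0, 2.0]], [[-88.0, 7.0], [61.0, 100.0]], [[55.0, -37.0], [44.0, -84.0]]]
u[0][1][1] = 2.0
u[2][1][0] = 44.0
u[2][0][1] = -37.0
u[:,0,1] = [72.0, 7.0, -37.0]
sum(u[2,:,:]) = -22.0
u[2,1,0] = 44.0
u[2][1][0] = 44.0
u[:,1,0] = [12.0, 61.0, 44.0]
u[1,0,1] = 7.0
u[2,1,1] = -84.0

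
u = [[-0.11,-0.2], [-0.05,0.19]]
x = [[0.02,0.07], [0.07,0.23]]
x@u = [[-0.01, 0.01], [-0.02, 0.03]]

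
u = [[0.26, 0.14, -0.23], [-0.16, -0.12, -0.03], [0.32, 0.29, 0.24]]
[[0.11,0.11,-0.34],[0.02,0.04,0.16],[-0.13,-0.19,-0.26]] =u @ [[-0.04, -0.29, -0.75], [0.03, 0.22, -0.40], [-0.52, -0.69, 0.39]]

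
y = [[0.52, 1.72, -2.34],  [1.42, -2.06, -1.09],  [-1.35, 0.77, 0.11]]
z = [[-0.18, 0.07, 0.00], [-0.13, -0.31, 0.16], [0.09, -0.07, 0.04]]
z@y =[[0.01, -0.45, 0.34], [-0.72, 0.54, 0.66], [-0.11, 0.33, -0.13]]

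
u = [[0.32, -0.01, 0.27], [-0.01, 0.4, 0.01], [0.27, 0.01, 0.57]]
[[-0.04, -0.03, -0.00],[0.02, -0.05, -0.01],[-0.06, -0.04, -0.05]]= u @ [[-0.04,-0.07,0.1],[0.04,-0.13,-0.01],[-0.09,-0.04,-0.13]]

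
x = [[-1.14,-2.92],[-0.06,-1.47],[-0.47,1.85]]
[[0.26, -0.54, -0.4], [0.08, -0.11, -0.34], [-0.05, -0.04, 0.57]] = x @ [[-0.10, 0.32, -0.26], [-0.05, 0.06, 0.24]]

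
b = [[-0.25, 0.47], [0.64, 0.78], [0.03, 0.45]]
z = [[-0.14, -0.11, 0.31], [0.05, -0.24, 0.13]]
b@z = [[0.06,-0.09,-0.02], [-0.05,-0.26,0.3], [0.02,-0.11,0.07]]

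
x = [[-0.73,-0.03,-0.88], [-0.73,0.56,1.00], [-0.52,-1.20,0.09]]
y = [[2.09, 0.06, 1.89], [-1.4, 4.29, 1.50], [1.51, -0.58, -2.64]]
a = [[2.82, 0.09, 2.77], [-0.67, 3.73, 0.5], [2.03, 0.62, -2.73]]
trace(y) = 3.74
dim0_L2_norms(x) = [1.16, 1.32, 1.34]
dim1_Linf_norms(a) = [2.82, 3.73, 2.73]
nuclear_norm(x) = 3.78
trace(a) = 3.82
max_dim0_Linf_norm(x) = 1.2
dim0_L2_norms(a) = [3.54, 3.78, 3.92]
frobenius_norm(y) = 6.34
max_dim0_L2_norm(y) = 4.33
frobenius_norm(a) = 6.50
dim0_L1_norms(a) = [5.52, 4.44, 6.0]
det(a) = -51.79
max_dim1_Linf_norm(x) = 1.2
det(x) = -1.93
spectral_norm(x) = 1.50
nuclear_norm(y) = 10.27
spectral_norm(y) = 5.19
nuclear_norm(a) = 11.22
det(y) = -32.65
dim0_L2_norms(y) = [2.93, 4.33, 3.58]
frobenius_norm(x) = 2.21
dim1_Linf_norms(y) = [2.09, 4.29, 2.64]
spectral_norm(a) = 4.04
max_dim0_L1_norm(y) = 6.03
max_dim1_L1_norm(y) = 7.19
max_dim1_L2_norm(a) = 3.95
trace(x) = -0.08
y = x + a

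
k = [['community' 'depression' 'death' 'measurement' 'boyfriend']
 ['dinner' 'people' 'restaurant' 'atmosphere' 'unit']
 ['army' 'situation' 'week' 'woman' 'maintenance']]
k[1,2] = 'restaurant'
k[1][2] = 'restaurant'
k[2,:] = ['army', 'situation', 'week', 'woman', 'maintenance']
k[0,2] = 'death'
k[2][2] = 'week'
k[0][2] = 'death'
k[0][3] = 'measurement'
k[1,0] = 'dinner'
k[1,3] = 'atmosphere'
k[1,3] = 'atmosphere'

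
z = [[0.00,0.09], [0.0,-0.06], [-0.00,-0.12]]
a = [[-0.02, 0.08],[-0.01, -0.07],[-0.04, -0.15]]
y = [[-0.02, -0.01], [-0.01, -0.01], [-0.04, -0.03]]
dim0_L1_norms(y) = [0.07, 0.05]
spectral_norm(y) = 0.06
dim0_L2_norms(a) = [0.05, 0.18]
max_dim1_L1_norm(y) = 0.07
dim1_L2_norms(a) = [0.08, 0.07, 0.16]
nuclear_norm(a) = 0.22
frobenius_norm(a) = 0.19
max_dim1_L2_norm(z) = 0.12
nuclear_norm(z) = 0.16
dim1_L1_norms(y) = [0.03, 0.02, 0.07]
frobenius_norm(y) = 0.06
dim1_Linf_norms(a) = [0.08, 0.07, 0.15]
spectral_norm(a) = 0.19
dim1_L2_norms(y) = [0.02, 0.01, 0.05]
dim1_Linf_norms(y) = [0.02, 0.01, 0.04]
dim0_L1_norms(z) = [0.0, 0.27]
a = z + y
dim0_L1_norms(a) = [0.07, 0.3]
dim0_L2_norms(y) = [0.05, 0.03]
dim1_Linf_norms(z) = [0.09, 0.06, 0.12]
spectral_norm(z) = 0.16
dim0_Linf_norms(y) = [0.04, 0.03]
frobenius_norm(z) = 0.16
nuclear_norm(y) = 0.06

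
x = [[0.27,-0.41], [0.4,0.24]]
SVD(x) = [[-0.94, -0.34],[-0.34, 0.94]] @ diag([0.4944030723071564, 0.46278029570547263]) @ [[-0.79, 0.62], [0.62, 0.79]]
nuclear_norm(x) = 0.96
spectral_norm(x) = 0.49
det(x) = 0.23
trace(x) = 0.51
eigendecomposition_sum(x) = [[0.14+0.20j, -0.20+0.13j],[(0.2-0.13j), 0.12+0.21j]] + [[(0.14-0.2j),-0.20-0.13j],[0.20+0.13j,0.12-0.21j]]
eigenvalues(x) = [(0.26+0.4j), (0.26-0.4j)]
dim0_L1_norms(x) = [0.67, 0.65]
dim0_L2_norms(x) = [0.48, 0.48]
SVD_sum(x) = [[0.37, -0.29], [0.13, -0.1]] + [[-0.1,-0.12], [0.27,0.34]]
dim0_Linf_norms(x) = [0.4, 0.41]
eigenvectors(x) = [[0.71+0.00j,0.71-0.00j], [0.03-0.70j,(0.03+0.7j)]]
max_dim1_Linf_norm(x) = 0.41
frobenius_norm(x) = 0.68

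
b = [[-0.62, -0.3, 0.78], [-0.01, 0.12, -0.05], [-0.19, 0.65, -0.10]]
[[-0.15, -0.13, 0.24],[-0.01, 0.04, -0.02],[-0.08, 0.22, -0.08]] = b @ [[0.3, -0.03, 0.04], [-0.03, 0.32, -0.07], [0.04, -0.07, 0.31]]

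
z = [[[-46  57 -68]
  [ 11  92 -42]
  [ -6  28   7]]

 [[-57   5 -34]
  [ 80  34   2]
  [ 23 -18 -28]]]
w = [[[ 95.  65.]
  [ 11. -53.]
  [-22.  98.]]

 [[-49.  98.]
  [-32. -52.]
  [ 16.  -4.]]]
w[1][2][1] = -4.0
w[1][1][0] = -32.0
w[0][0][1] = 65.0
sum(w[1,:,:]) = -23.0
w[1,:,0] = [-49.0, -32.0, 16.0]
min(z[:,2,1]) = -18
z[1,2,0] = 23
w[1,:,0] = [-49.0, -32.0, 16.0]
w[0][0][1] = 65.0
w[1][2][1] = -4.0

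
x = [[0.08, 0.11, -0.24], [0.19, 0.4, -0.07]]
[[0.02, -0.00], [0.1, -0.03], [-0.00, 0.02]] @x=[[0.00, 0.0, -0.00],[0.00, -0.00, -0.02],[0.00, 0.01, -0.0]]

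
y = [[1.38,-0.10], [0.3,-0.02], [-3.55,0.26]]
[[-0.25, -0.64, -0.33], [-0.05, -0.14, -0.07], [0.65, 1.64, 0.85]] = y@[[-0.15, -0.53, -0.28],[0.47, -0.94, -0.54]]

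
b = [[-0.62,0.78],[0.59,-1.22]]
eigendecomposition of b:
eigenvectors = [[0.87, -0.60], [0.49, 0.8]]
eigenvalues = [-0.18, -1.66]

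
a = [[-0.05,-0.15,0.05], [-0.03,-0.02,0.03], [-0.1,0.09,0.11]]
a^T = [[-0.05, -0.03, -0.10], [-0.15, -0.02, 0.09], [0.05, 0.03, 0.11]]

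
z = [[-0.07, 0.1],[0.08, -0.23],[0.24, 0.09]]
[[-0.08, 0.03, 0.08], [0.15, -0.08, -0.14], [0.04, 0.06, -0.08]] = z @ [[0.38, 0.09, -0.51], [-0.52, 0.39, 0.44]]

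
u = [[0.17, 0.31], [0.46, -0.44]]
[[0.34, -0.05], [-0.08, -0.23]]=u @ [[0.57, -0.42], [0.78, 0.08]]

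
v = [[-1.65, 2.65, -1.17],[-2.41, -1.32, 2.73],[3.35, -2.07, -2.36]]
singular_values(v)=[5.61, 3.89, 0.75]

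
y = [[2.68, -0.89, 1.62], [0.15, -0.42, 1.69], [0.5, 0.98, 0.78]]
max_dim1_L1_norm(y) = 5.19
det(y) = -5.39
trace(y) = 3.04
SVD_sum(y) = [[2.37, -0.72, 2.04], [0.95, -0.29, 0.82], [0.48, -0.14, 0.41]] + [[0.28, -0.24, -0.41], [-0.51, 0.43, 0.74], [-0.38, 0.32, 0.56]] + [[0.03,0.06,-0.02], [-0.29,-0.57,0.13], [0.40,0.8,-0.19]]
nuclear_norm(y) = 6.00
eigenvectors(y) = [[-0.94, -0.42, -0.37], [-0.18, 0.61, -0.81], [-0.29, 0.68, 0.46]]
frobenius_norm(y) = 3.93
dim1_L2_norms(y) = [3.26, 1.75, 1.35]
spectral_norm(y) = 3.51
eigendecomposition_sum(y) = [[2.51,-0.17,1.70], [0.50,-0.03,0.34], [0.78,-0.05,0.53]] + [[0.20, -0.33, -0.42], [-0.28, 0.48, 0.61], [-0.32, 0.53, 0.68]] + [[-0.03, -0.39, 0.34],[-0.06, -0.87, 0.74],[0.03, 0.50, -0.43]]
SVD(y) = [[-0.91, 0.40, 0.07], [-0.36, -0.73, -0.58], [-0.18, -0.55, 0.82]] @ diag([3.5143731663559823, 1.3627120427726762, 1.1246764584000766]) @ [[-0.74,0.22,-0.64], [0.51,-0.43,-0.74], [0.44,0.87,-0.2]]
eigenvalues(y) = [3.01, 1.35, -1.32]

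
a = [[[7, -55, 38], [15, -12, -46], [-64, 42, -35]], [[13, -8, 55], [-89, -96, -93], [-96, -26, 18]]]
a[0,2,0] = -64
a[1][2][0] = -96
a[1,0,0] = 13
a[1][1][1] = -96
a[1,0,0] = 13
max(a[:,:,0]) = 15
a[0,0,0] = 7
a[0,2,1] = 42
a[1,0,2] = 55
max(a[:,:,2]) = 55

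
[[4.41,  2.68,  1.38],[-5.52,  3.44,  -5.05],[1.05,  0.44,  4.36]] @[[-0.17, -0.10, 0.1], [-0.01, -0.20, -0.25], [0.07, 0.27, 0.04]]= [[-0.68, -0.6, -0.17], [0.55, -1.5, -1.61], [0.12, 0.98, 0.17]]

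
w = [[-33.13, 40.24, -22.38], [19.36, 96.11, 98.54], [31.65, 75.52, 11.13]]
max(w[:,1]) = 96.11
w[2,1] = 75.52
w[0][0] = -33.13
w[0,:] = [-33.13, 40.24, -22.38]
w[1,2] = 98.54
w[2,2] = 11.13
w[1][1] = 96.11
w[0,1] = 40.24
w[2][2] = 11.13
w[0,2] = -22.38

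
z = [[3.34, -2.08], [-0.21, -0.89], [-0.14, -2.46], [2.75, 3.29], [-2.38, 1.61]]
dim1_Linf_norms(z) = [3.34, 0.89, 2.46, 3.29, 2.38]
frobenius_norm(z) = 7.00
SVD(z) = [[-0.75, 0.21], [-0.1, -0.16], [-0.33, -0.37], [0.10, 0.88], [0.55, -0.13]] @ diag([5.071340306634439, 4.828458086626093]) @ [[-0.69, 0.73], [0.73, 0.69]]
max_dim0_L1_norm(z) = 10.33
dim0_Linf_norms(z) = [3.34, 3.29]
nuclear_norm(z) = 9.90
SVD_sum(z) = [[2.61, -2.77],[0.35, -0.37],[1.16, -1.23],[-0.35, 0.37],[-1.92, 2.04]] + [[0.73, 0.69], [-0.56, -0.52], [-1.3, -1.23], [3.1, 2.92], [-0.46, -0.43]]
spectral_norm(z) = 5.07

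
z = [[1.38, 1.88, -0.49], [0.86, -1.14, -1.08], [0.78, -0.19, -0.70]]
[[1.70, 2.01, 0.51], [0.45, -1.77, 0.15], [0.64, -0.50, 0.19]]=z @ [[0.25, -0.33, 0.08], [0.52, 1.31, 0.15], [-0.77, -0.01, -0.23]]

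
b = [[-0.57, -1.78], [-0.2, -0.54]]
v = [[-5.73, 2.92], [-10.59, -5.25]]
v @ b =[[2.68, 8.62],[7.09, 21.69]]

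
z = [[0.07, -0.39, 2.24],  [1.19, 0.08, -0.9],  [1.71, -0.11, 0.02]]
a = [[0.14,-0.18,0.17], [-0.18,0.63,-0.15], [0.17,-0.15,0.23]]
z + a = [[0.21, -0.57, 2.41], [1.01, 0.71, -1.05], [1.88, -0.26, 0.25]]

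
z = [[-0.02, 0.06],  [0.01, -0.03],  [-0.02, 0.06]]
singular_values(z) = [0.09, 0.0]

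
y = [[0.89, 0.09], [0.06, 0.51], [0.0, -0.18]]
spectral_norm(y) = 0.91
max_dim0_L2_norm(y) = 0.89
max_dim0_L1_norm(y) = 0.95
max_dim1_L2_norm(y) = 0.89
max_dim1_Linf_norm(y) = 0.89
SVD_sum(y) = [[0.87, 0.19],[0.16, 0.03],[-0.04, -0.01]] + [[0.02, -0.10], [-0.10, 0.48], [0.04, -0.17]]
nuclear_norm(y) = 1.43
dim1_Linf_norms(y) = [0.89, 0.51, 0.18]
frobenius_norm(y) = 1.05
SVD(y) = [[-0.98, 0.19],[-0.18, -0.92],[0.04, 0.33]] @ diag([0.9051653353743702, 0.5262848236806795]) @ [[-0.98,-0.21],[0.21,-0.98]]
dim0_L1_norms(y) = [0.95, 0.78]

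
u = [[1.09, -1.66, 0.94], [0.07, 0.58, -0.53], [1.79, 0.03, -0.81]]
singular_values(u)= [2.4, 1.89, 0.0]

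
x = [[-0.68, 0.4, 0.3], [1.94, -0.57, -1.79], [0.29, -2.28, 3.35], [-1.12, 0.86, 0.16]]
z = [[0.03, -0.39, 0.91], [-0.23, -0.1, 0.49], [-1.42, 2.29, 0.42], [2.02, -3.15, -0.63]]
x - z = [[-0.71,  0.79,  -0.61], [2.17,  -0.47,  -2.28], [1.71,  -4.57,  2.93], [-3.14,  4.01,  0.79]]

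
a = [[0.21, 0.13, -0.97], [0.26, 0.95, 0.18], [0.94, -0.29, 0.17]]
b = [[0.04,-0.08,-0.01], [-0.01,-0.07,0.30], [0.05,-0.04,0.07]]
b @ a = [[-0.02, -0.07, -0.05], [0.26, -0.15, 0.05], [0.07, -0.05, -0.04]]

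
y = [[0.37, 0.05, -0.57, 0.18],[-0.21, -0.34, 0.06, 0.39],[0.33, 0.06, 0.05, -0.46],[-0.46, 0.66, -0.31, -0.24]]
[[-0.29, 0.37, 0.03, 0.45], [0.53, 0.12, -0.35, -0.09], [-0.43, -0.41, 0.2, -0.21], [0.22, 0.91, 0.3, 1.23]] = y @ [[-1.53, -1.01, 0.35, -1.17], [-1.22, 0.09, 0.79, 0.03], [-0.72, -1.28, 0.23, -1.73], [-0.41, 0.03, -0.06, -0.56]]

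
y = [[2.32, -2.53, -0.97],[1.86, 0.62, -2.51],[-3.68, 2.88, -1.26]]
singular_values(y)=[5.87, 3.24, 1.14]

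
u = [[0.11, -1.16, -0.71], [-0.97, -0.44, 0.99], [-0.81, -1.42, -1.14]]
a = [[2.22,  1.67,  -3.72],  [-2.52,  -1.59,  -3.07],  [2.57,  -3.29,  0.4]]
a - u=[[2.11,2.83,-3.01], [-1.55,-1.15,-4.06], [3.38,-1.87,1.54]]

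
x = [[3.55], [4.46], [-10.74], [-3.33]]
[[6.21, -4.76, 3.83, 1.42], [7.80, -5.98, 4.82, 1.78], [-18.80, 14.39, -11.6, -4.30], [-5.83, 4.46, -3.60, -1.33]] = x @ [[1.75, -1.34, 1.08, 0.40]]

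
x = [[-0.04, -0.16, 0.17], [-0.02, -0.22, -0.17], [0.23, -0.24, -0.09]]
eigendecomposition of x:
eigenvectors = [[-0.64, 0.75, 0.04], [0.30, 0.65, 0.77], [-0.71, -0.13, 0.64]]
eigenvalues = [0.22, -0.21, -0.36]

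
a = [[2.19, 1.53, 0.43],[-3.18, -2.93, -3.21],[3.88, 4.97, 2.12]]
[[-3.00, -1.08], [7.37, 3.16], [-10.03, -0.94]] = a @ [[-0.07, -0.99],[-1.66, 0.96],[-0.71, -0.88]]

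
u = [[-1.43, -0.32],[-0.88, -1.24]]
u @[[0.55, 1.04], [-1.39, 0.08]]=[[-0.34, -1.51], [1.24, -1.01]]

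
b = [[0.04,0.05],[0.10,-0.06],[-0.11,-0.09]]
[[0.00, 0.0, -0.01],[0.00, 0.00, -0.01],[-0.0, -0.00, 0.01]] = b @ [[0.03, 0.01, -0.09], [0.01, 0.01, -0.05]]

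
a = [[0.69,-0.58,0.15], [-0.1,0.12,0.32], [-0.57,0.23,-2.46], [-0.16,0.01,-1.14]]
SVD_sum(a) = [[0.08, -0.04, 0.35], [0.06, -0.03, 0.27], [-0.59, 0.25, -2.45], [-0.27, 0.11, -1.10]] + [[0.61, -0.55, -0.2], [-0.16, 0.15, 0.05], [0.02, -0.02, -0.01], [0.11, -0.10, -0.04]] + [[0.00, 0.00, -0.00], [-0.00, -0.0, 0.0], [0.0, 0.00, -0.0], [-0.0, -0.0, 0.0]]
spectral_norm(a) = 2.82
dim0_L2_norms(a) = [0.91, 0.64, 2.73]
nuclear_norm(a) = 3.70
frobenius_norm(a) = 2.95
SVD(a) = [[-0.13, 0.95, -0.10], [-0.1, -0.26, 0.17], [0.9, 0.03, -0.4], [0.41, 0.17, 0.90]] @ diag([2.8174403071203304, 0.882331855757309, 0.004540058321822466]) @ [[-0.23, 0.1, -0.97], [0.72, -0.65, -0.24], [-0.65, -0.75, 0.08]]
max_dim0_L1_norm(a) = 4.07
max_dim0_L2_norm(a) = 2.73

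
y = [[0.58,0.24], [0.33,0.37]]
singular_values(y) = [0.78, 0.17]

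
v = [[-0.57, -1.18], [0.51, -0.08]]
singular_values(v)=[1.32, 0.49]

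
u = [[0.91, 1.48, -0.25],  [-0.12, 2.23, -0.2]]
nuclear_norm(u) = 3.55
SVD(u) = [[-0.60, -0.8], [-0.80, 0.60]] @ diag([2.727322722945273, 0.8185418528739898]) @ [[-0.16, -0.98, 0.11],[-0.98, 0.18, 0.1]]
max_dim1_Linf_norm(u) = 2.23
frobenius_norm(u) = 2.85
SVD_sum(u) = [[0.27, 1.60, -0.18], [0.36, 2.14, -0.25]] + [[0.64, -0.12, -0.07], [-0.48, 0.09, 0.05]]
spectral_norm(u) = 2.73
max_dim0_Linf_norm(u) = 2.23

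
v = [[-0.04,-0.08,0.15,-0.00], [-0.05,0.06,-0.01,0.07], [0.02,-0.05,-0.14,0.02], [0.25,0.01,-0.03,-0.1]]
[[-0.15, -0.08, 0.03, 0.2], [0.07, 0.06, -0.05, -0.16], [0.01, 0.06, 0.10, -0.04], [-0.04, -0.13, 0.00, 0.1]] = v @ [[-0.37, -0.5, 0.09, 0.17],  [1.01, 0.22, -0.96, -1.33],  [-0.55, -0.54, -0.31, 0.66],  [-0.21, 0.23, 0.19, -0.89]]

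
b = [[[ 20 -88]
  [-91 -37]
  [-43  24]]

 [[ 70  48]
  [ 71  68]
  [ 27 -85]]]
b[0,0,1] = -88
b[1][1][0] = 71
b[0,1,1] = -37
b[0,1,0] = -91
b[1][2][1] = -85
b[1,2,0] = 27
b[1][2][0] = 27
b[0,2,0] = -43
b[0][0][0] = 20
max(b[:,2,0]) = 27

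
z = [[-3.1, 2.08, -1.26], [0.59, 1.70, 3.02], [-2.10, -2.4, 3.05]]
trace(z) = 1.65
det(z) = -58.19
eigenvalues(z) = [(-3.86+0j), (2.75+2.74j), (2.75-2.74j)]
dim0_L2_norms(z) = [3.79, 3.6, 4.47]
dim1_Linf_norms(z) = [3.1, 3.02, 3.05]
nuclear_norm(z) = 11.77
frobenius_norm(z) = 6.88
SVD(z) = [[-0.40, 0.89, 0.22], [0.4, -0.05, 0.92], [0.83, 0.45, -0.34]] @ diag([4.7408169684097645, 3.8028724004349095, 3.227664167482187]) @ [[-0.06,-0.45,0.89], [-0.98,0.18,0.03], [0.17,0.88,0.45]]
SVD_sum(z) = [[0.11, 0.84, -1.68], [-0.11, -0.85, 1.69], [-0.22, -1.76, 3.49]] + [[-3.33,0.6,0.09], [0.19,-0.03,-0.01], [-1.69,0.31,0.05]] + [[0.12,0.63,0.33], [0.51,2.59,1.33], [-0.19,-0.95,-0.49]]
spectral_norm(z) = 4.74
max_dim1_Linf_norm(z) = 3.1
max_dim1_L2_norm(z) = 4.41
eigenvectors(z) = [[(0.95+0j), 0.15+0.16j, (0.15-0.16j)], [-0.22+0.00j, (-0.22+0.65j), -0.22-0.65j], [(0.21+0j), (-0.69+0j), (-0.69-0j)]]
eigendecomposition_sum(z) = [[-3.44-0.00j, (0.85-0j), (-1-0j)], [(0.78+0j), (-0.2+0j), (0.23+0j)], [(-0.77-0j), 0.19-0.00j, -0.22-0.00j]] + [[0.17+0.13j, (0.61-0.01j), -0.13-0.58j],[-0.10+0.66j, 0.95+1.66j, 1.40-1.24j],[-0.66+0.12j, (-1.3+1.44j), 1.64+0.95j]] + [[0.17-0.13j, (0.61+0.01j), (-0.13+0.58j)], [-0.10-0.66j, (0.95-1.66j), (1.4+1.24j)], [-0.66-0.12j, (-1.3-1.44j), (1.64-0.95j)]]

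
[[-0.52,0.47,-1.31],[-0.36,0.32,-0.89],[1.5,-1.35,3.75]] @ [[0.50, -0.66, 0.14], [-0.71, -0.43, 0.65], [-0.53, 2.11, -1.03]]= [[0.1,-2.62,1.58], [0.06,-1.78,1.07], [-0.28,7.50,-4.53]]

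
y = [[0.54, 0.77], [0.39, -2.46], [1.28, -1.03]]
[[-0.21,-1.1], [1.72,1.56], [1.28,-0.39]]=y @ [[0.50, -0.93], [-0.62, -0.78]]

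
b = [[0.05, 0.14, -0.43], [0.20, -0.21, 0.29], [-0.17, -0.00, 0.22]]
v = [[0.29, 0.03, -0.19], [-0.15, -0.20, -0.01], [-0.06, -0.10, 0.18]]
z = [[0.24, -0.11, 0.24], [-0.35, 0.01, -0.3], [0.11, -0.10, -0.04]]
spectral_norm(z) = 0.58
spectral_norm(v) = 0.42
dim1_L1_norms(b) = [0.62, 0.7, 0.39]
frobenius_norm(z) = 0.60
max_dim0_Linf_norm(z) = 0.35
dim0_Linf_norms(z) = [0.35, 0.11, 0.3]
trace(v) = 0.27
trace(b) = 0.06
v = b + z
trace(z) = 0.21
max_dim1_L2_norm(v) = 0.35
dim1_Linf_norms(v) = [0.29, 0.2, 0.18]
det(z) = 0.01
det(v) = -0.01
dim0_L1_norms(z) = [0.7, 0.22, 0.58]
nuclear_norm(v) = 0.74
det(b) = -0.00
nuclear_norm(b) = 0.90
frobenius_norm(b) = 0.67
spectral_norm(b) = 0.61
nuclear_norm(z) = 0.80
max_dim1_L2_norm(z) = 0.46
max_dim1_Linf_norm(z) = 0.35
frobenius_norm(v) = 0.48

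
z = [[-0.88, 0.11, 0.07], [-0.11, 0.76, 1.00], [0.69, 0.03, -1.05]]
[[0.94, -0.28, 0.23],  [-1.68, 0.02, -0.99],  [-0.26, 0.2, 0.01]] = z @ [[-1.31, 0.32, -0.41],[-1.53, 0.04, -0.95],[-0.66, 0.02, -0.31]]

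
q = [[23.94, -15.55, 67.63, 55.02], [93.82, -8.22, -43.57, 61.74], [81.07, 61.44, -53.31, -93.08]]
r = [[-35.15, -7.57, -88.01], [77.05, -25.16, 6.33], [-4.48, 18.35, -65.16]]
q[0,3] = 55.02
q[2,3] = -93.08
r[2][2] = -65.16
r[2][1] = 18.35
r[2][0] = -4.48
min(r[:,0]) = -35.15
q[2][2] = -53.31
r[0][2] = -88.01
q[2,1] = 61.44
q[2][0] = 81.07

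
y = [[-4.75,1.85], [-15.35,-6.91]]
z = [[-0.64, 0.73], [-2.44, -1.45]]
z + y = [[-5.39,2.58], [-17.79,-8.36]]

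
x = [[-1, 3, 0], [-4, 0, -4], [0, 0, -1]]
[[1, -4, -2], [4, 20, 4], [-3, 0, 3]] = x@ [[-4, -5, 2], [-1, -3, 0], [3, 0, -3]]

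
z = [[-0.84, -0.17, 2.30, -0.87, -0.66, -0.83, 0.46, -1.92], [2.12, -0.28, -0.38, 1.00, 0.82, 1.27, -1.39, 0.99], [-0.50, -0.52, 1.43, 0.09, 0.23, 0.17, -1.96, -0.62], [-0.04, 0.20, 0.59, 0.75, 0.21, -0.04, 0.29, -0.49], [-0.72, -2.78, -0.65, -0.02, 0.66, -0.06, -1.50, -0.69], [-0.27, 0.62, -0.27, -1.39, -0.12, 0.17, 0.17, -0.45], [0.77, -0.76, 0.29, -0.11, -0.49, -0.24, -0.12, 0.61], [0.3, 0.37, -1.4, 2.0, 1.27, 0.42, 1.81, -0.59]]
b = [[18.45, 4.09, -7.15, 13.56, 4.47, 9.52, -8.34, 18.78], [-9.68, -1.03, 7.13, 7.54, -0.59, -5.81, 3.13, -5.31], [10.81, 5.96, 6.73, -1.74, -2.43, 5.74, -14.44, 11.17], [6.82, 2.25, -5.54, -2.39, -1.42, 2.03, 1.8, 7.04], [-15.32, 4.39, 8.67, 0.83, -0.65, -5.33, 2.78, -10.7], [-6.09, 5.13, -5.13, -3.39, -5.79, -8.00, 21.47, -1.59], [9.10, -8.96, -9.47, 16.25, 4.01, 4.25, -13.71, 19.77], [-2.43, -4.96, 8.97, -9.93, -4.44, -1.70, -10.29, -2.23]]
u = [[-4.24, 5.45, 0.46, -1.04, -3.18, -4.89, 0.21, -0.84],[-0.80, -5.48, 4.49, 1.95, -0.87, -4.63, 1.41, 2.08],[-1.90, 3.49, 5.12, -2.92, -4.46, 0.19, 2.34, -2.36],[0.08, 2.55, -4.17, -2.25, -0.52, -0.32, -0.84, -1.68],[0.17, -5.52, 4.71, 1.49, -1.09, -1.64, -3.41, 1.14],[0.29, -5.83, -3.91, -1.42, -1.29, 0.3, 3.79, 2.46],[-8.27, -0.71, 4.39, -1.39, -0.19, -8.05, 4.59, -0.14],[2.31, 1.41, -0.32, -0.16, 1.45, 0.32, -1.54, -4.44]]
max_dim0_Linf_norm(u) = 8.27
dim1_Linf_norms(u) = [5.45, 5.48, 5.12, 4.17, 5.52, 5.83, 8.27, 4.44]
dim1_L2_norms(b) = [33.54, 16.57, 23.93, 12.12, 21.93, 25.73, 33.61, 18.52]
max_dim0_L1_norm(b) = 78.7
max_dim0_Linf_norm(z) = 2.78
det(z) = -0.00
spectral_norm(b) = 55.40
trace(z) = 1.18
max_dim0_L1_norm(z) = 7.7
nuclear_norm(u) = 57.68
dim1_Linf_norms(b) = [18.78, 9.68, 14.44, 7.04, 15.32, 21.47, 19.77, 10.29]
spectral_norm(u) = 16.64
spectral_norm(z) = 4.78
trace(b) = -2.83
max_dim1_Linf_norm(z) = 2.78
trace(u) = -7.49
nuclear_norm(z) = 17.14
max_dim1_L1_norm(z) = 8.25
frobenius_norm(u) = 25.18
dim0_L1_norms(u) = [18.06, 30.44, 27.57, 12.62, 13.05, 20.34, 18.13, 15.14]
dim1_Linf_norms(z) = [2.3, 2.12, 1.96, 0.75, 2.78, 1.39, 0.77, 2.0]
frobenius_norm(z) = 7.68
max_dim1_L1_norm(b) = 85.52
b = u @ z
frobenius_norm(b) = 68.81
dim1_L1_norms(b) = [84.36, 40.22, 59.02, 29.29, 48.67, 56.59, 85.52, 44.95]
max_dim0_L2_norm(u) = 12.06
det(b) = 2258.20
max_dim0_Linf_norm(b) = 21.47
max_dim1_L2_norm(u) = 13.27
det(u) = 344631.54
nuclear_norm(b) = 135.75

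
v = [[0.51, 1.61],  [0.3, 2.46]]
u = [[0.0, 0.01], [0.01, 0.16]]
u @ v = [[0.00,  0.02], [0.05,  0.41]]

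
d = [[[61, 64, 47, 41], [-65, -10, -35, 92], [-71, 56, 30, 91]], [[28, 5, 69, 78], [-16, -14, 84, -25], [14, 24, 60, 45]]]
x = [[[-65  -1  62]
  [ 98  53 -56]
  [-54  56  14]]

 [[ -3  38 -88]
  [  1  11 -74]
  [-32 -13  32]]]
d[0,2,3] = 91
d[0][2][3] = 91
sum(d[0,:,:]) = 301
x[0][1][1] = 53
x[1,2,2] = 32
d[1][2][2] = 60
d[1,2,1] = 24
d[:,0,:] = [[61, 64, 47, 41], [28, 5, 69, 78]]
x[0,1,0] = 98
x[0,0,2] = 62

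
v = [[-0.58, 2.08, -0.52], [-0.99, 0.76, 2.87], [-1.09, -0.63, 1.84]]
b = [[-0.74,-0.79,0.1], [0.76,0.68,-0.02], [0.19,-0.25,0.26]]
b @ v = [[1.1, -2.20, -1.70], [-1.09, 2.11, 1.52], [-0.15, 0.04, -0.34]]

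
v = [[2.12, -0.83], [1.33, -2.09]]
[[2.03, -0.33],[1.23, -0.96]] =v @ [[0.97, 0.03], [0.03, 0.48]]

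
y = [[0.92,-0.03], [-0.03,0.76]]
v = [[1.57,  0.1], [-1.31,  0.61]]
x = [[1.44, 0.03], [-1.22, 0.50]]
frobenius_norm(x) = 1.95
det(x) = 0.76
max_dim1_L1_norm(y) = 0.95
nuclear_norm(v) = 2.60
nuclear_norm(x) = 2.31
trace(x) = 1.94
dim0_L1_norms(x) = [2.66, 0.53]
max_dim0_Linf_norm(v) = 1.57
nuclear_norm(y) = 1.68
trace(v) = 2.18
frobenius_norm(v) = 2.14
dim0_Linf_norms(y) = [0.92, 0.76]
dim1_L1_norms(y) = [0.95, 0.79]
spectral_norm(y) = 0.93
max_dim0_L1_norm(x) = 2.66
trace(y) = 1.68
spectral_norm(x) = 1.91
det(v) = 1.09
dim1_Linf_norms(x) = [1.44, 1.22]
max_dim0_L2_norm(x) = 1.89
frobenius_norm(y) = 1.19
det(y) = 0.70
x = v @ y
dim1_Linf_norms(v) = [1.57, 1.31]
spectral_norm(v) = 2.07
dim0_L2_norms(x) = [1.89, 0.5]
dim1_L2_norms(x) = [1.44, 1.32]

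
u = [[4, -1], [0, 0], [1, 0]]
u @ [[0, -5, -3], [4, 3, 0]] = [[-4, -23, -12], [0, 0, 0], [0, -5, -3]]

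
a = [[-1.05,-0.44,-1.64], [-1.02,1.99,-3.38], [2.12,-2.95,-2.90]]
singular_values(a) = [4.88, 4.11, 1.14]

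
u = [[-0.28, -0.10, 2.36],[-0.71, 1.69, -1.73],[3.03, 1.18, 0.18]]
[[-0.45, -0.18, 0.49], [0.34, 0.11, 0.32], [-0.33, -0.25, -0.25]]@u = [[1.74, 0.32, -0.66], [0.8, 0.53, 0.67], [-0.49, -0.68, -0.39]]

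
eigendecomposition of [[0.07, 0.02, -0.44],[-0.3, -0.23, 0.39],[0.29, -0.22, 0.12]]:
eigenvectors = [[0.05-0.57j,0.05+0.57j,(0.35+0j)],[(-0.01+0.54j),(-0.01-0.54j),0.90+0.00j],[(-0.61+0j),(-0.61-0j),(0.28+0j)]]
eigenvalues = [(0.09+0.47j), (0.09-0.47j), (-0.23+0j)]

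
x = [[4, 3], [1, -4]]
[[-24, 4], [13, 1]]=x @[[-3, 1], [-4, 0]]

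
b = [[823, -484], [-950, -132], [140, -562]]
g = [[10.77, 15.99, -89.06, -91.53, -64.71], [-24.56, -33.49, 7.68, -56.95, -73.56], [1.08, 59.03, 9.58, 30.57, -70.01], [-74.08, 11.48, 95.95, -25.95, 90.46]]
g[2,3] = 30.57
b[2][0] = 140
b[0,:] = [823, -484]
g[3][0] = -74.08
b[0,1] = -484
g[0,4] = -64.71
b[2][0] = 140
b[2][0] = 140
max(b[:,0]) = 823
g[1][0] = -24.56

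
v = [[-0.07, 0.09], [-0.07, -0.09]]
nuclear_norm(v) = 0.23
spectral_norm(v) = 0.13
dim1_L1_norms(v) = [0.16, 0.16]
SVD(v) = [[-0.71, -0.71], [0.71, -0.71]] @ diag([0.12727922061357855, 0.09899494936611666]) @ [[-0.00, -1.0], [1.0, 0.00]]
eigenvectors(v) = [[(0.75+0j), (0.75-0j)], [(-0.08+0.66j), (-0.08-0.66j)]]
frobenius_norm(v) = 0.16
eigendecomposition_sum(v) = [[(-0.04+0.04j),(0.04+0.05j)], [-0.04-0.04j,-0.04+0.03j]] + [[(-0.04-0.04j),(0.04-0.05j)],[-0.04+0.04j,(-0.04-0.03j)]]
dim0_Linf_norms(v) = [0.07, 0.09]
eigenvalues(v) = [(-0.08+0.08j), (-0.08-0.08j)]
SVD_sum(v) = [[0.0, 0.09], [0.0, -0.09]] + [[-0.07,0.0], [-0.07,0.00]]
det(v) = 0.01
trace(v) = -0.16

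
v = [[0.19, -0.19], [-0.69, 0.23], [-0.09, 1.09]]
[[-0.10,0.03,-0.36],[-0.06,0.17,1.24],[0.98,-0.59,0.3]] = v@[[0.39, -0.44, -1.76], [0.93, -0.58, 0.13]]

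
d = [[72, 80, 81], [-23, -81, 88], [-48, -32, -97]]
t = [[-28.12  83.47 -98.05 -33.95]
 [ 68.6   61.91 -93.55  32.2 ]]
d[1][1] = -81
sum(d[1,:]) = -16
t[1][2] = -93.55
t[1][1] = 61.91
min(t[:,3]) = -33.95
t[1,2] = -93.55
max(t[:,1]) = 83.47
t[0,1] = 83.47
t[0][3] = -33.95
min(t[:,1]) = 61.91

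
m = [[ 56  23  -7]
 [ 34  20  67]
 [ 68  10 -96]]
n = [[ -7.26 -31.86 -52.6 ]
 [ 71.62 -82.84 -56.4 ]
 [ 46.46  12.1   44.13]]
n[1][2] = -56.4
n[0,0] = -7.26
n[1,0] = 71.62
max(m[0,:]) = 56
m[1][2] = 67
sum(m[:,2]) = -36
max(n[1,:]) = 71.62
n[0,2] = -52.6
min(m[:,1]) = 10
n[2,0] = 46.46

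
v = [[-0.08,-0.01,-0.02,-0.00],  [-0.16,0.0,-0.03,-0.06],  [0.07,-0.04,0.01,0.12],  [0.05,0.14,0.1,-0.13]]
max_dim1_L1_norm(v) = 0.42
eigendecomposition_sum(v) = [[-0.02+0.00j, (-0.01+0j), -0.01+0.00j, (0.01+0j)],[(0.03-0j), (0.02-0j), (0.01-0j), -0.02-0.00j],[-0.11+0.00j, (-0.07+0j), -0.06+0.00j, (0.06+0j)],[0.20-0.00j, 0.12-0.00j, (0.1-0j), (-0.11-0j)]] + [[(-0.03-0.04j), 0.01j, -0.00+0.00j, -0.00-0.00j], [(-0.1-0.26j), -0.00+0.08j, (-0.01+0.01j), -0.02-0.03j], [0.10+0.24j, -0.00-0.07j, 0.01-0.01j, 0.02+0.03j], [-0.07-0.14j, 0.01+0.04j, -0.00+0.01j, -0.01-0.02j]] + [[-0.03+0.04j, -0.01j, -0.00-0.00j, -0.00+0.00j], [(-0.1+0.26j), (-0-0.08j), -0.01-0.01j, (-0.02+0.03j)], [(0.1-0.24j), -0.00+0.07j, (0.01+0.01j), (0.02-0.03j)], [(-0.07+0.14j), (0.01-0.04j), (-0-0.01j), -0.01+0.02j]] + [[0.00+0.00j,-0.00-0.00j,-0.01-0.00j,(-0+0j)], [0.00+0.00j,-0.02-0.00j,(-0.02-0j),-0.01+0.00j], [(-0.01-0j),0.04+0.00j,(0.05+0j),0.02-0.00j], [-0.00-0.00j,0.01+0.00j,(0.01+0j),0.00-0.00j]]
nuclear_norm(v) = 0.50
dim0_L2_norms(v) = [0.2, 0.15, 0.11, 0.19]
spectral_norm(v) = 0.24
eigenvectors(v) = [[0.09+0.00j, (-0.11+0.04j), (-0.11-0.04j), -0.11+0.00j], [-0.12+0.00j, (-0.67+0j), -0.67-0.00j, -0.43+0.00j], [0.50+0.00j, 0.62-0.02j, 0.62+0.02j, (0.89+0j)], [-0.85+0.00j, (-0.38+0.05j), (-0.38-0.05j), (0.14+0j)]]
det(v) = -0.00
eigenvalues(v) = [(-0.17+0j), (-0.03+0.01j), (-0.03-0.01j), (0.04+0j)]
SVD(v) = [[0.01, 0.37, -0.43, 0.82], [-0.23, 0.75, -0.34, -0.51], [0.49, -0.35, -0.76, -0.24], [-0.84, -0.41, -0.36, 0.01]] @ diag([0.24087576405647632, 0.2173268060488448, 0.04163902362827914, 0.003757309422993523]) @ [[0.12, -0.57, -0.30, 0.76], [-0.9, -0.22, -0.34, -0.16], [0.42, -0.37, -0.59, -0.58], [0.04, 0.7, -0.66, 0.26]]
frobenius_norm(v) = 0.33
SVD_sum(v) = [[0.00, -0.0, -0.0, 0.0], [-0.01, 0.03, 0.02, -0.04], [0.01, -0.07, -0.04, 0.09], [-0.02, 0.12, 0.06, -0.15]] + [[-0.07, -0.02, -0.03, -0.01], [-0.15, -0.04, -0.06, -0.03], [0.07, 0.02, 0.03, 0.01], [0.08, 0.02, 0.03, 0.01]] + [[-0.01, 0.01, 0.01, 0.01], [-0.01, 0.01, 0.01, 0.01], [-0.01, 0.01, 0.02, 0.02], [-0.01, 0.01, 0.01, 0.01]] + [[0.00, 0.00, -0.00, 0.0], [-0.0, -0.00, 0.0, -0.00], [-0.0, -0.0, 0.00, -0.00], [0.0, 0.0, -0.0, 0.0]]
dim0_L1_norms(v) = [0.36, 0.19, 0.16, 0.31]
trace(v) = -0.20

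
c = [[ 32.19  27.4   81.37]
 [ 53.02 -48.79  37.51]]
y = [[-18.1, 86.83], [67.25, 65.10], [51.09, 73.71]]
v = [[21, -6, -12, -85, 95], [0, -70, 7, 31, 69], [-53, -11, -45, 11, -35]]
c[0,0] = 32.19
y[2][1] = 73.71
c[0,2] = 81.37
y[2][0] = 51.09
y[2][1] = 73.71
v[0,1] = -6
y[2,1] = 73.71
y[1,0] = 67.25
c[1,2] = 37.51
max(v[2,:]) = 11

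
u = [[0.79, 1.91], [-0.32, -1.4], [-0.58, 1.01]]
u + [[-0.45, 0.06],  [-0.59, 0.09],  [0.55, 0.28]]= [[0.34, 1.97], [-0.91, -1.31], [-0.03, 1.29]]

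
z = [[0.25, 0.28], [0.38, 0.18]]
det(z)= -0.061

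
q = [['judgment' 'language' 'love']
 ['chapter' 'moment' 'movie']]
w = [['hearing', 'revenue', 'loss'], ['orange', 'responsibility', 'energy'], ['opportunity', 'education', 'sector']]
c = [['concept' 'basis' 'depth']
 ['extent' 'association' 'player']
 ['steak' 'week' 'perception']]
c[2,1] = 'week'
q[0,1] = 'language'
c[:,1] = ['basis', 'association', 'week']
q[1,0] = 'chapter'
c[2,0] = 'steak'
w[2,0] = 'opportunity'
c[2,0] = 'steak'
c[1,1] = 'association'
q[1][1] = 'moment'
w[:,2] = ['loss', 'energy', 'sector']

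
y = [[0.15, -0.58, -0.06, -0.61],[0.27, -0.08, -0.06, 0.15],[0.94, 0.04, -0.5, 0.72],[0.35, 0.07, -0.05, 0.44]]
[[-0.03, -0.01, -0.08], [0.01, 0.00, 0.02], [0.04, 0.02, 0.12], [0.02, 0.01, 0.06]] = y @ [[0.03, 0.01, 0.09], [0.04, 0.01, 0.10], [0.01, 0.0, 0.03], [0.02, 0.01, 0.06]]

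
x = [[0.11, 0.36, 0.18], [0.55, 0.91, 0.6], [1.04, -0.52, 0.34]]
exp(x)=[[1.42, 0.55, 0.40], [1.45, 2.40, 1.23], [1.09, -0.70, 1.30]]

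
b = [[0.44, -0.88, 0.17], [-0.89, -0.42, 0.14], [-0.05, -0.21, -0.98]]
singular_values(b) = [1.0, 1.0, 0.99]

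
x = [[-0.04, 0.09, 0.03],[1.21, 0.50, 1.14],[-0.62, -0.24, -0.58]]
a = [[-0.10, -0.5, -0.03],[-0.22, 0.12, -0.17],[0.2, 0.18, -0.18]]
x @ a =[[-0.01, 0.04, -0.02],[-0.00, -0.34, -0.33],[-0.0, 0.18, 0.16]]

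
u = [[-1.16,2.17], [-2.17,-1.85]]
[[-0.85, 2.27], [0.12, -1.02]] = u @ [[0.19, -0.29], [-0.29, 0.89]]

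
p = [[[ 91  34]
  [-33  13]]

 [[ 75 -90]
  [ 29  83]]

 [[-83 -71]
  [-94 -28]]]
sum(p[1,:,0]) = 104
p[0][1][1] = 13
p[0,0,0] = 91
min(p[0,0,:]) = 34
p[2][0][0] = -83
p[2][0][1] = -71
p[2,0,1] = -71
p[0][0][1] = 34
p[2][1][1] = -28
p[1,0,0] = 75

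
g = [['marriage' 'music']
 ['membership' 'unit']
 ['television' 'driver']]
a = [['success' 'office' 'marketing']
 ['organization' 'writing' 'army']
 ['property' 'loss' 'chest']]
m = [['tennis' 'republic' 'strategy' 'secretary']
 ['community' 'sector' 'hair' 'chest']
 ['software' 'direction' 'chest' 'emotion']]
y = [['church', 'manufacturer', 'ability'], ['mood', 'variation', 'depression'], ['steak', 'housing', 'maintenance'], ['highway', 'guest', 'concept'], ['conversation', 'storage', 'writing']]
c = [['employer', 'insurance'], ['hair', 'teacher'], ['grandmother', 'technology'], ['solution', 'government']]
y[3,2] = 'concept'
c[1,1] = 'teacher'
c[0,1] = 'insurance'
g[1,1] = 'unit'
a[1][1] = 'writing'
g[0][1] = 'music'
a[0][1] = 'office'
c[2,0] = 'grandmother'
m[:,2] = ['strategy', 'hair', 'chest']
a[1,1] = 'writing'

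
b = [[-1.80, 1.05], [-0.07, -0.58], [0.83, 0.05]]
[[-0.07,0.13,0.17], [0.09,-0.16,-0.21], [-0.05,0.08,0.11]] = b@ [[-0.05, 0.08, 0.11], [-0.15, 0.26, 0.35]]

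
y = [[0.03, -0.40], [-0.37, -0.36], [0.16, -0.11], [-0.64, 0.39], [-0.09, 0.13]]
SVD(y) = [[-0.31,  -0.52], [0.11,  -0.85], [-0.23,  0.00], [0.90,  -0.09], [0.18,  0.09]] @ diag([0.8324552878747072, 0.5990143518225907]) @ [[-0.82, 0.58], [0.58, 0.82]]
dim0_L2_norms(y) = [0.76, 0.69]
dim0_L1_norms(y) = [1.29, 1.39]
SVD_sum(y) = [[0.21, -0.15], [-0.08, 0.05], [0.16, -0.11], [-0.61, 0.43], [-0.12, 0.09]] + [[-0.18, -0.25], [-0.29, -0.41], [0.0, 0.0], [-0.03, -0.04], [0.03, 0.04]]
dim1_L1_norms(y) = [0.43, 0.73, 0.27, 1.03, 0.22]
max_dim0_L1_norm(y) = 1.39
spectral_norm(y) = 0.83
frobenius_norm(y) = 1.03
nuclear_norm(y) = 1.43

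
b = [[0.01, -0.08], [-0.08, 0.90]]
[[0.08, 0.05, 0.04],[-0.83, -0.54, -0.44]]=b@[[3.62, 2.34, 1.93], [-0.6, -0.39, -0.32]]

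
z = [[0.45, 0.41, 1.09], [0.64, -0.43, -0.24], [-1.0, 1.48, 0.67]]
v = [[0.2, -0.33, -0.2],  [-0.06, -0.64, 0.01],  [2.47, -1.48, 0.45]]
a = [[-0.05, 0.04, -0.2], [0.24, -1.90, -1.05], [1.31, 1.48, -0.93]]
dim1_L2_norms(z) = [1.25, 0.81, 1.91]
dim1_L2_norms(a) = [0.21, 2.18, 2.18]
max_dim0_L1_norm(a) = 3.42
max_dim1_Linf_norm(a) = 1.9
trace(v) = 0.01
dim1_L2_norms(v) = [0.43, 0.64, 2.91]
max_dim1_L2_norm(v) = 2.91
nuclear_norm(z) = 3.48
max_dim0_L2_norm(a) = 2.41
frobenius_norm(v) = 3.02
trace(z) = 0.69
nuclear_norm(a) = 4.49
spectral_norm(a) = 2.51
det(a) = -0.78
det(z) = 0.52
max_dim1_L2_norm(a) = 2.18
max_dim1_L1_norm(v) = 4.4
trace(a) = -2.88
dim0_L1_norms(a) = [1.6, 3.42, 2.18]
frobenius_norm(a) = 3.10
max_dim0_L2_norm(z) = 1.59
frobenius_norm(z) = 2.42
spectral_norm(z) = 2.12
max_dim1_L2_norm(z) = 1.91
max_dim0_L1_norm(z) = 2.32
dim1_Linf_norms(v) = [0.33, 0.64, 2.47]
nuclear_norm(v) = 3.78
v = a @ z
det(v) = -0.41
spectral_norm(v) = 2.94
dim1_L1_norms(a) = [0.29, 3.19, 3.72]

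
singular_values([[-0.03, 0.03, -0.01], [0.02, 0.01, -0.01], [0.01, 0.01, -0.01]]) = [0.04, 0.03, 0.0]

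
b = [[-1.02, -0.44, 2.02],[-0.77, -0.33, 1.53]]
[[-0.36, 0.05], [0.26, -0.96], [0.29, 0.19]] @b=[[0.33, 0.14, -0.65], [0.47, 0.20, -0.94], [-0.44, -0.19, 0.88]]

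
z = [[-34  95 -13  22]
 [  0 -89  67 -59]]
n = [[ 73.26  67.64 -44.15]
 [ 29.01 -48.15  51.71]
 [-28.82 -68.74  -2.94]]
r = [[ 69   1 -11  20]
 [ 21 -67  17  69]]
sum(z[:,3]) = -37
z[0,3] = 22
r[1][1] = -67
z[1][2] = 67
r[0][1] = 1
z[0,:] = [-34, 95, -13, 22]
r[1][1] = -67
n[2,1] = -68.74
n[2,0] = -28.82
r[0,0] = 69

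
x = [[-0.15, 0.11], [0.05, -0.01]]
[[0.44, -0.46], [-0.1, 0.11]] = x @ [[-1.73,1.93], [1.63,-1.59]]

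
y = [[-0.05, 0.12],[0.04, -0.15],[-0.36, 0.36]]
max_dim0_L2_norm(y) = 0.41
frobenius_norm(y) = 0.55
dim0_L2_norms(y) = [0.37, 0.41]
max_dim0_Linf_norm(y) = 0.36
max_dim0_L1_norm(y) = 0.63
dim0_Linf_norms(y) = [0.36, 0.36]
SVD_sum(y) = [[-0.08, 0.09], [0.09, -0.10], [-0.34, 0.38]] + [[0.03, 0.03], [-0.05, -0.05], [-0.02, -0.02]]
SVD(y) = [[-0.23, 0.49], [0.26, -0.80], [-0.94, -0.34]] @ diag([0.5409681633877368, 0.0869105643802811]) @ [[0.67,-0.75], [0.75,0.67]]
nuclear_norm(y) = 0.63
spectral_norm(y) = 0.54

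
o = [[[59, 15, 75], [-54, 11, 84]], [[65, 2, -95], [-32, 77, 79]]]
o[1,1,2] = 79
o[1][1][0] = -32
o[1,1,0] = -32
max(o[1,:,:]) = 79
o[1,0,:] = [65, 2, -95]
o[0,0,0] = 59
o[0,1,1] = 11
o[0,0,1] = 15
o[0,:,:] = [[59, 15, 75], [-54, 11, 84]]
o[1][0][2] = -95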